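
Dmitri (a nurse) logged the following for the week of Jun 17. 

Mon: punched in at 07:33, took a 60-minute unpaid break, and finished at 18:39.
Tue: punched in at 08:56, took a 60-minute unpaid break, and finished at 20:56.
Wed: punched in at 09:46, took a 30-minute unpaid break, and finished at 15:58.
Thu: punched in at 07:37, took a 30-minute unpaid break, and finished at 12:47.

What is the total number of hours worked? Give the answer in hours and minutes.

Mon: 07:33–18:39 = 11 h 6 min; less 60 min break → 10 h 6 min
Tue: 08:56–20:56 = 12 h 0 min; less 60 min break → 11 h 0 min
Wed: 09:46–15:58 = 6 h 12 min; less 30 min break → 5 h 42 min
Thu: 07:37–12:47 = 5 h 10 min; less 30 min break → 4 h 40 min
Total: 10 h 6 min + 11 h 0 min + 5 h 42 min + 4 h 40 min = 31 h 28 min.

31 h 28 min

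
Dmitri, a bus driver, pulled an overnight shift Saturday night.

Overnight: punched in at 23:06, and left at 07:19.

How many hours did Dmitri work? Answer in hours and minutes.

Overnight: 23:06 → midnight = 0 h 54 min; midnight → 07:19 = 7 h 19 min; span 8 h 13 min

8 h 13 min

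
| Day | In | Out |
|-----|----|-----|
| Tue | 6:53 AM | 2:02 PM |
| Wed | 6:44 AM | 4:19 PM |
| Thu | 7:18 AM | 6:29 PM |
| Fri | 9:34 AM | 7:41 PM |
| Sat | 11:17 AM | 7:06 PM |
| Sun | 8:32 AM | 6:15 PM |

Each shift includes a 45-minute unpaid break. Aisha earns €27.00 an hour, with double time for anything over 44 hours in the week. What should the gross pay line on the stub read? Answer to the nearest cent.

€1569.60

Tue: 6:53 AM–2:02 PM = 7 h 9 min; less 45 min break → 6 h 24 min
Wed: 6:44 AM–4:19 PM = 9 h 35 min; less 45 min break → 8 h 50 min
Thu: 7:18 AM–6:29 PM = 11 h 11 min; less 45 min break → 10 h 26 min
Fri: 9:34 AM–7:41 PM = 10 h 7 min; less 45 min break → 9 h 22 min
Sat: 11:17 AM–7:06 PM = 7 h 49 min; less 45 min break → 7 h 4 min
Sun: 8:32 AM–6:15 PM = 9 h 43 min; less 45 min break → 8 h 58 min
Total worked: 51 h 4 min = 3064 min.
Regular 44 h 0 min = 2640 min at €27.00/h; overtime 7 h 4 min = 424 min at €54.00/h.
Pay = (2640 × €27.00 + 424 × €54.00) ÷ 60 = €1569.60.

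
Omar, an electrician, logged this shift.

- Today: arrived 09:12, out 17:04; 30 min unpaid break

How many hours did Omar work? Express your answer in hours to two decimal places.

Today: 09:12–17:04 = 7 h 52 min; less 30 min break → 7 h 22 min

7.37 hours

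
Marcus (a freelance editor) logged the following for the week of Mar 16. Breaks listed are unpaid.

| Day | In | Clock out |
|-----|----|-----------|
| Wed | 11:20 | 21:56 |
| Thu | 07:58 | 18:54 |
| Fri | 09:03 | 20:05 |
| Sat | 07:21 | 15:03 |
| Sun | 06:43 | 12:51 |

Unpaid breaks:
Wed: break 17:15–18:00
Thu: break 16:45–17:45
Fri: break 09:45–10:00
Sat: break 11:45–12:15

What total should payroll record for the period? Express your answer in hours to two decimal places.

Wed: 11:20–21:56 = 10 h 36 min; less 45 min break → 9 h 51 min
Thu: 07:58–18:54 = 10 h 56 min; less 60 min break → 9 h 56 min
Fri: 09:03–20:05 = 11 h 2 min; less 15 min break → 10 h 47 min
Sat: 07:21–15:03 = 7 h 42 min; less 30 min break → 7 h 12 min
Sun: 06:43–12:51 = 6 h 8 min
Total: 9 h 51 min + 9 h 56 min + 10 h 47 min + 7 h 12 min + 6 h 8 min = 43 h 54 min.

43.90 hours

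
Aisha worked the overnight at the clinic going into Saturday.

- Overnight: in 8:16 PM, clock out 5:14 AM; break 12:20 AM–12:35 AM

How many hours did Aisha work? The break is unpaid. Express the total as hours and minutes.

Overnight: 8:16 PM → midnight = 3 h 44 min; midnight → 5:14 AM = 5 h 14 min; span 8 h 58 min; less 15 min break → 8 h 43 min

8 h 43 min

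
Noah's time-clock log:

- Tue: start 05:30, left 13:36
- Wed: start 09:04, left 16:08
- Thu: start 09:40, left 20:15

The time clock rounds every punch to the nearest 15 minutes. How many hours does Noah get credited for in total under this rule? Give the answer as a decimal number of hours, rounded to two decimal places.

25.75 hours

Tue: in 05:30→05:30, out 13:36→13:30; 8 h 0 min
Wed: in 09:04→09:00, out 16:08→16:15; 7 h 15 min
Thu: in 09:40→09:45, out 20:15→20:15; 10 h 30 min
Total credited: 25 h 45 min.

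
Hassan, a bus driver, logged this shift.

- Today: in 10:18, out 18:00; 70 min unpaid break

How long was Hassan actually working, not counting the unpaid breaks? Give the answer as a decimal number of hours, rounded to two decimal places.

6.53 hours

Today: 10:18–18:00 = 7 h 42 min; less 70 min break → 6 h 32 min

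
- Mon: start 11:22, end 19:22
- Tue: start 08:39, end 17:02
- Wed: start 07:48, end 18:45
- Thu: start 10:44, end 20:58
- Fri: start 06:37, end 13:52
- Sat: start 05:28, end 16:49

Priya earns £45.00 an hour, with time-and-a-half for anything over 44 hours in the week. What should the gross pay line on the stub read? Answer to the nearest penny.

Mon: 11:22–19:22 = 8 h 0 min
Tue: 08:39–17:02 = 8 h 23 min
Wed: 07:48–18:45 = 10 h 57 min
Thu: 10:44–20:58 = 10 h 14 min
Fri: 06:37–13:52 = 7 h 15 min
Sat: 05:28–16:49 = 11 h 21 min
Total worked: 56 h 10 min = 3370 min.
Regular 44 h 0 min = 2640 min at £45.00/h; overtime 12 h 10 min = 730 min at £67.50/h.
Pay = (2640 × £45.00 + 730 × £67.50) ÷ 60 = £2801.25.

£2801.25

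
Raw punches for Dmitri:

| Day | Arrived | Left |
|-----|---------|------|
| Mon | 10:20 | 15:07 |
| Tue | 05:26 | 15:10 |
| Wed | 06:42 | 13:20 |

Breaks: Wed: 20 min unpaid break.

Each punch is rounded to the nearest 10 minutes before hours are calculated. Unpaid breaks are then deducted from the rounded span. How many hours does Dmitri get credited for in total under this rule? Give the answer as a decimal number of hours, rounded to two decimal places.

20.83 hours

Mon: in 10:20→10:20, out 15:07→15:10; 4 h 50 min
Tue: in 05:26→05:30, out 15:10→15:10; 9 h 40 min
Wed: in 06:42→06:40, out 13:20→13:20; 6 h 40 min − 20 min = 6 h 20 min
Total credited: 20 h 50 min.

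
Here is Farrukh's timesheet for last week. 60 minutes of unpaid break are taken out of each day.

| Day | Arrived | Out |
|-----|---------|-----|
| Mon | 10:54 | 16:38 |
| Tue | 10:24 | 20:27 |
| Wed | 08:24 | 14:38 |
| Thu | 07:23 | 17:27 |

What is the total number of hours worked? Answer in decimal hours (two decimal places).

Mon: 10:54–16:38 = 5 h 44 min; less 60 min break → 4 h 44 min
Tue: 10:24–20:27 = 10 h 3 min; less 60 min break → 9 h 3 min
Wed: 08:24–14:38 = 6 h 14 min; less 60 min break → 5 h 14 min
Thu: 07:23–17:27 = 10 h 4 min; less 60 min break → 9 h 4 min
Total: 4 h 44 min + 9 h 3 min + 5 h 14 min + 9 h 4 min = 28 h 5 min.

28.08 hours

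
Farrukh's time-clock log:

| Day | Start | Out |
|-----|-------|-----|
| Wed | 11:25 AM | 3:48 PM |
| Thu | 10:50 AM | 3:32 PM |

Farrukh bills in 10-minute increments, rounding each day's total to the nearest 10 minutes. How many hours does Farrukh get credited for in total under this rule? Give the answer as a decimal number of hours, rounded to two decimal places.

9.00 hours

Wed: 11:25 AM–3:48 PM = 4 h 23 min → rounds to 4 h 20 min
Thu: 10:50 AM–3:32 PM = 4 h 42 min → rounds to 4 h 40 min
Total credited: 9 h 0 min.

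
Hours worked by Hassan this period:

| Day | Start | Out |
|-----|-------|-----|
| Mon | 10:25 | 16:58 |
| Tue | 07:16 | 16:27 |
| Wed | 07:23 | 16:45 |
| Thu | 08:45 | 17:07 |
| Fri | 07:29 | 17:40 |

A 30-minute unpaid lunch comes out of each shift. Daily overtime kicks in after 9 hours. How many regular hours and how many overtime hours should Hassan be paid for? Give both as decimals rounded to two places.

Mon: 10:25–16:58 = 6 h 33 min; less 30 min break → 6 h 3 min
Tue: 07:16–16:27 = 9 h 11 min; less 30 min break → 8 h 41 min
Wed: 07:23–16:45 = 9 h 22 min; less 30 min break → 8 h 52 min
Thu: 08:45–17:07 = 8 h 22 min; less 30 min break → 7 h 52 min
Fri: 07:29–17:40 = 10 h 11 min; less 30 min break → 9 h 41 min
Mon reg 6 h 3 min / OT 0 h 0 min; Tue reg 8 h 41 min / OT 0 h 0 min; Wed reg 8 h 52 min / OT 0 h 0 min; Thu reg 7 h 52 min / OT 0 h 0 min; Fri reg 9 h 0 min / OT 0 h 41 min.
Totals: regular 40 h 28 min, overtime 0 h 41 min.

Regular 40.47 hours, overtime 0.68 hours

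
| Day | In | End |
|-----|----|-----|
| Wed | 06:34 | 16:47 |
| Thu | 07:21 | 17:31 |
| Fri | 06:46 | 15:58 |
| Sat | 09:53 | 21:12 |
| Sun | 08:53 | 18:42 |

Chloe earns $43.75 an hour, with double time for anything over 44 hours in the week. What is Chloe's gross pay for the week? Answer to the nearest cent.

Wed: 06:34–16:47 = 10 h 13 min
Thu: 07:21–17:31 = 10 h 10 min
Fri: 06:46–15:58 = 9 h 12 min
Sat: 09:53–21:12 = 11 h 19 min
Sun: 08:53–18:42 = 9 h 49 min
Total worked: 50 h 43 min = 3043 min.
Regular 44 h 0 min = 2640 min at $43.75/h; overtime 6 h 43 min = 403 min at $87.50/h.
Pay = (2640 × $43.75 + 403 × $87.50) ÷ 60 = $2512.71.

$2512.71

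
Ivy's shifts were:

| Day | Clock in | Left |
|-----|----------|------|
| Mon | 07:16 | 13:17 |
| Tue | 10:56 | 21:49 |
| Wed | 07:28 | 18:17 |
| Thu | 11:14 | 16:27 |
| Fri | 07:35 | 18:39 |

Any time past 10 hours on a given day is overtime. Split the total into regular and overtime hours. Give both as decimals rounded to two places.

Regular 41.23 hours, overtime 2.77 hours

Mon: 07:16–13:17 = 6 h 1 min
Tue: 10:56–21:49 = 10 h 53 min
Wed: 07:28–18:17 = 10 h 49 min
Thu: 11:14–16:27 = 5 h 13 min
Fri: 07:35–18:39 = 11 h 4 min
Mon reg 6 h 1 min / OT 0 h 0 min; Tue reg 10 h 0 min / OT 0 h 53 min; Wed reg 10 h 0 min / OT 0 h 49 min; Thu reg 5 h 13 min / OT 0 h 0 min; Fri reg 10 h 0 min / OT 1 h 4 min.
Totals: regular 41 h 14 min, overtime 2 h 46 min.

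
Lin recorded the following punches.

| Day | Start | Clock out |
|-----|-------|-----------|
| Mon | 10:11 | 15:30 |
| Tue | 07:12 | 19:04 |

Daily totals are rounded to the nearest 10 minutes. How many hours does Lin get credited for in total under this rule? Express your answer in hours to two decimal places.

Mon: 10:11–15:30 = 5 h 19 min → rounds to 5 h 20 min
Tue: 07:12–19:04 = 11 h 52 min → rounds to 11 h 50 min
Total credited: 17 h 10 min.

17.17 hours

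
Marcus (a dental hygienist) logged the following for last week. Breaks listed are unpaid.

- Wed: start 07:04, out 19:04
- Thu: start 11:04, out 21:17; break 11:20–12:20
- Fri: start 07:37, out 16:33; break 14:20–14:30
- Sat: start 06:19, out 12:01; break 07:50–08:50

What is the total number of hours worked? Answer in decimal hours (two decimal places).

34.68 hours

Wed: 07:04–19:04 = 12 h 0 min
Thu: 11:04–21:17 = 10 h 13 min; less 60 min break → 9 h 13 min
Fri: 07:37–16:33 = 8 h 56 min; less 10 min break → 8 h 46 min
Sat: 06:19–12:01 = 5 h 42 min; less 60 min break → 4 h 42 min
Total: 12 h 0 min + 9 h 13 min + 8 h 46 min + 4 h 42 min = 34 h 41 min.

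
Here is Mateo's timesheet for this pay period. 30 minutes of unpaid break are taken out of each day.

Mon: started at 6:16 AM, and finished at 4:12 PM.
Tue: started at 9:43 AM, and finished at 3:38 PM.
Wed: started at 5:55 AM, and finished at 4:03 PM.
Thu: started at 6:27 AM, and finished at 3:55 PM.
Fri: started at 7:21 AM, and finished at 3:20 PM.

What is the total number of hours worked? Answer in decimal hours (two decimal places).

Mon: 6:16 AM–4:12 PM = 9 h 56 min; less 30 min break → 9 h 26 min
Tue: 9:43 AM–3:38 PM = 5 h 55 min; less 30 min break → 5 h 25 min
Wed: 5:55 AM–4:03 PM = 10 h 8 min; less 30 min break → 9 h 38 min
Thu: 6:27 AM–3:55 PM = 9 h 28 min; less 30 min break → 8 h 58 min
Fri: 7:21 AM–3:20 PM = 7 h 59 min; less 30 min break → 7 h 29 min
Total: 9 h 26 min + 5 h 25 min + 9 h 38 min + 8 h 58 min + 7 h 29 min = 40 h 56 min.

40.93 hours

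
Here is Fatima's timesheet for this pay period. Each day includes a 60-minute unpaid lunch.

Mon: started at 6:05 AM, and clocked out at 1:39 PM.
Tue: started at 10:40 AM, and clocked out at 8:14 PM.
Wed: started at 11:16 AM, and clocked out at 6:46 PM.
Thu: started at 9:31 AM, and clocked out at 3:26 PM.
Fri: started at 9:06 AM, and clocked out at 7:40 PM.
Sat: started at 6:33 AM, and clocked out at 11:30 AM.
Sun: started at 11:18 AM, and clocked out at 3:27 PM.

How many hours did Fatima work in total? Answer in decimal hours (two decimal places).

Mon: 6:05 AM–1:39 PM = 7 h 34 min; less 60 min break → 6 h 34 min
Tue: 10:40 AM–8:14 PM = 9 h 34 min; less 60 min break → 8 h 34 min
Wed: 11:16 AM–6:46 PM = 7 h 30 min; less 60 min break → 6 h 30 min
Thu: 9:31 AM–3:26 PM = 5 h 55 min; less 60 min break → 4 h 55 min
Fri: 9:06 AM–7:40 PM = 10 h 34 min; less 60 min break → 9 h 34 min
Sat: 6:33 AM–11:30 AM = 4 h 57 min; less 60 min break → 3 h 57 min
Sun: 11:18 AM–3:27 PM = 4 h 9 min; less 60 min break → 3 h 9 min
Total: 6 h 34 min + 8 h 34 min + 6 h 30 min + 4 h 55 min + 9 h 34 min + 3 h 57 min + 3 h 9 min = 43 h 13 min.

43.22 hours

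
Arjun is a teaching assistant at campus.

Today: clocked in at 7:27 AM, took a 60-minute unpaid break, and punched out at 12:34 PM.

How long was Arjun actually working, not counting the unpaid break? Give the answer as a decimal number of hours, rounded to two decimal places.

Today: 7:27 AM–12:34 PM = 5 h 7 min; less 60 min break → 4 h 7 min

4.12 hours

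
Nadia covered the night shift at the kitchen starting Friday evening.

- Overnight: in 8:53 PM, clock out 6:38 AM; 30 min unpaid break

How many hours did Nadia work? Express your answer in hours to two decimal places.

Overnight: 8:53 PM → midnight = 3 h 7 min; midnight → 6:38 AM = 6 h 38 min; span 9 h 45 min; less 30 min break → 9 h 15 min

9.25 hours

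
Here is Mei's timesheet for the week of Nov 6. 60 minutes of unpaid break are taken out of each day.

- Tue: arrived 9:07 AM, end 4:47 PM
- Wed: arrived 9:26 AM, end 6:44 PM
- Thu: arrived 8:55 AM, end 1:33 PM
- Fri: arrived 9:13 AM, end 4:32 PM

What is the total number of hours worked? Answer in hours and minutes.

Tue: 9:07 AM–4:47 PM = 7 h 40 min; less 60 min break → 6 h 40 min
Wed: 9:26 AM–6:44 PM = 9 h 18 min; less 60 min break → 8 h 18 min
Thu: 8:55 AM–1:33 PM = 4 h 38 min; less 60 min break → 3 h 38 min
Fri: 9:13 AM–4:32 PM = 7 h 19 min; less 60 min break → 6 h 19 min
Total: 6 h 40 min + 8 h 18 min + 3 h 38 min + 6 h 19 min = 24 h 55 min.

24 h 55 min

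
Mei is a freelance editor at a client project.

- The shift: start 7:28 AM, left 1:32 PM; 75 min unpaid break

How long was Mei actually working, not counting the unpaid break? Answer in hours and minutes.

4 h 49 min

The shift: 7:28 AM–1:32 PM = 6 h 4 min; less 75 min break → 4 h 49 min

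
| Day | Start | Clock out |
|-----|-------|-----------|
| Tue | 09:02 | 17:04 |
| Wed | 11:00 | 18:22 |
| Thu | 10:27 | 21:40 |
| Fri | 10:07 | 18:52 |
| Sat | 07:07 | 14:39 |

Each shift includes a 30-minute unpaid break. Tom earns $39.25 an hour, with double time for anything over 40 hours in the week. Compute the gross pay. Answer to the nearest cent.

Tue: 09:02–17:04 = 8 h 2 min; less 30 min break → 7 h 32 min
Wed: 11:00–18:22 = 7 h 22 min; less 30 min break → 6 h 52 min
Thu: 10:27–21:40 = 11 h 13 min; less 30 min break → 10 h 43 min
Fri: 10:07–18:52 = 8 h 45 min; less 30 min break → 8 h 15 min
Sat: 07:07–14:39 = 7 h 32 min; less 30 min break → 7 h 2 min
Total worked: 40 h 24 min = 2424 min.
Regular 40 h 0 min = 2400 min at $39.25/h; overtime 0 h 24 min = 24 min at $78.50/h.
Pay = (2400 × $39.25 + 24 × $78.50) ÷ 60 = $1601.40.

$1601.40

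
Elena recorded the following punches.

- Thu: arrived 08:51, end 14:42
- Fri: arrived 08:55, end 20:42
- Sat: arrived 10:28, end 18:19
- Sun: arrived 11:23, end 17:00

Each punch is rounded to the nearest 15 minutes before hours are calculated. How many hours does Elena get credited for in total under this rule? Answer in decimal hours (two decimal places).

31.00 hours

Thu: in 08:51→08:45, out 14:42→14:45; 6 h 0 min
Fri: in 08:55→09:00, out 20:42→20:45; 11 h 45 min
Sat: in 10:28→10:30, out 18:19→18:15; 7 h 45 min
Sun: in 11:23→11:30, out 17:00→17:00; 5 h 30 min
Total credited: 31 h 0 min.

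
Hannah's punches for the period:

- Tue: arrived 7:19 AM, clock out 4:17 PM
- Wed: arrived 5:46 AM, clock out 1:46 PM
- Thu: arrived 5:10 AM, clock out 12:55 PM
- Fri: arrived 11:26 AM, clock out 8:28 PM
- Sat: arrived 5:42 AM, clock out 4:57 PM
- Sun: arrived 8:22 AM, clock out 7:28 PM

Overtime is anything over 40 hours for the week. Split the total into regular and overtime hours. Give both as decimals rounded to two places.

Regular 40.00 hours, overtime 16.10 hours

Tue: 7:19 AM–4:17 PM = 8 h 58 min
Wed: 5:46 AM–1:46 PM = 8 h 0 min
Thu: 5:10 AM–12:55 PM = 7 h 45 min
Fri: 11:26 AM–8:28 PM = 9 h 2 min
Sat: 5:42 AM–4:57 PM = 11 h 15 min
Sun: 8:22 AM–7:28 PM = 11 h 6 min
Total worked: 56 h 6 min = 56.10 h.
Threshold 40 h → overtime 16 h 6 min, regular 40 h 0 min.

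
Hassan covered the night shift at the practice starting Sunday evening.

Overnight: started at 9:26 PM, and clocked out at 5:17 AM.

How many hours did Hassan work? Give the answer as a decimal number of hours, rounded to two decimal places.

7.85 hours

Overnight: 9:26 PM → midnight = 2 h 34 min; midnight → 5:17 AM = 5 h 17 min; span 7 h 51 min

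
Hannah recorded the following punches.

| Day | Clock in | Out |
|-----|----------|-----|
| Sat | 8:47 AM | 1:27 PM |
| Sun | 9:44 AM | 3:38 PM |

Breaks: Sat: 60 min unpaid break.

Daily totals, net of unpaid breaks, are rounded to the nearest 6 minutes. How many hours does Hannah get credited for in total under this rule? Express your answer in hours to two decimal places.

9.60 hours

Sat: 8:47 AM–1:27 PM = 4 h 40 min − 60 min = 3 h 40 min → rounds to 3 h 42 min
Sun: 9:44 AM–3:38 PM = 5 h 54 min → rounds to 5 h 54 min
Total credited: 9 h 36 min.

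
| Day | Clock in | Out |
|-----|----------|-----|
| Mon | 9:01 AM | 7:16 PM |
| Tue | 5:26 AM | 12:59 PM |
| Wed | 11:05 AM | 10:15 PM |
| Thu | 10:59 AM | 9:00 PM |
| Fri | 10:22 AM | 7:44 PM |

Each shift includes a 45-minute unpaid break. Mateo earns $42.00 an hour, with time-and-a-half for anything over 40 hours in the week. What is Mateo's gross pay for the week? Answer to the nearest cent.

Mon: 9:01 AM–7:16 PM = 10 h 15 min; less 45 min break → 9 h 30 min
Tue: 5:26 AM–12:59 PM = 7 h 33 min; less 45 min break → 6 h 48 min
Wed: 11:05 AM–10:15 PM = 11 h 10 min; less 45 min break → 10 h 25 min
Thu: 10:59 AM–9:00 PM = 10 h 1 min; less 45 min break → 9 h 16 min
Fri: 10:22 AM–7:44 PM = 9 h 22 min; less 45 min break → 8 h 37 min
Total worked: 44 h 36 min = 2676 min.
Regular 40 h 0 min = 2400 min at $42.00/h; overtime 4 h 36 min = 276 min at $63.00/h.
Pay = (2400 × $42.00 + 276 × $63.00) ÷ 60 = $1969.80.

$1969.80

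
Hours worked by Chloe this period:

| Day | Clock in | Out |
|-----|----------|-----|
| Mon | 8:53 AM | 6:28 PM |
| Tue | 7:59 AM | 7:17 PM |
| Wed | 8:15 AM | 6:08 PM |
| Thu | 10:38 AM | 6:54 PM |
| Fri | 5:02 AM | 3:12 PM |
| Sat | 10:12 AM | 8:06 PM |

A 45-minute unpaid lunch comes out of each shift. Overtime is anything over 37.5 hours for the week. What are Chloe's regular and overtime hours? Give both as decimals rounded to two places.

Regular 37.50 hours, overtime 17.10 hours

Mon: 8:53 AM–6:28 PM = 9 h 35 min; less 45 min break → 8 h 50 min
Tue: 7:59 AM–7:17 PM = 11 h 18 min; less 45 min break → 10 h 33 min
Wed: 8:15 AM–6:08 PM = 9 h 53 min; less 45 min break → 9 h 8 min
Thu: 10:38 AM–6:54 PM = 8 h 16 min; less 45 min break → 7 h 31 min
Fri: 5:02 AM–3:12 PM = 10 h 10 min; less 45 min break → 9 h 25 min
Sat: 10:12 AM–8:06 PM = 9 h 54 min; less 45 min break → 9 h 9 min
Total worked: 54 h 36 min = 54.60 h.
Threshold 37.5 h → overtime 17 h 6 min, regular 37 h 30 min.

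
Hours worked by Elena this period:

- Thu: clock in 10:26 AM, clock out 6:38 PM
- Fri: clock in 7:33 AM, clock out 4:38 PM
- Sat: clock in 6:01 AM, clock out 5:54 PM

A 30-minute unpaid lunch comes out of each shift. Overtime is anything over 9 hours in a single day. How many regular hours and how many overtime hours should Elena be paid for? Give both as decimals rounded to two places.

Thu: 10:26 AM–6:38 PM = 8 h 12 min; less 30 min break → 7 h 42 min
Fri: 7:33 AM–4:38 PM = 9 h 5 min; less 30 min break → 8 h 35 min
Sat: 6:01 AM–5:54 PM = 11 h 53 min; less 30 min break → 11 h 23 min
Thu reg 7 h 42 min / OT 0 h 0 min; Fri reg 8 h 35 min / OT 0 h 0 min; Sat reg 9 h 0 min / OT 2 h 23 min.
Totals: regular 25 h 17 min, overtime 2 h 23 min.

Regular 25.28 hours, overtime 2.38 hours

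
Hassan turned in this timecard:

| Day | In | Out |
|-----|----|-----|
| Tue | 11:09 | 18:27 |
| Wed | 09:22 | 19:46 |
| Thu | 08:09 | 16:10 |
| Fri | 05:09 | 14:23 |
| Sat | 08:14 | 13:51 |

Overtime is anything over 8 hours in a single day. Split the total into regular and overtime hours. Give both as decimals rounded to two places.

Regular 36.92 hours, overtime 3.65 hours

Tue: 11:09–18:27 = 7 h 18 min
Wed: 09:22–19:46 = 10 h 24 min
Thu: 08:09–16:10 = 8 h 1 min
Fri: 05:09–14:23 = 9 h 14 min
Sat: 08:14–13:51 = 5 h 37 min
Tue reg 7 h 18 min / OT 0 h 0 min; Wed reg 8 h 0 min / OT 2 h 24 min; Thu reg 8 h 0 min / OT 0 h 1 min; Fri reg 8 h 0 min / OT 1 h 14 min; Sat reg 5 h 37 min / OT 0 h 0 min.
Totals: regular 36 h 55 min, overtime 3 h 39 min.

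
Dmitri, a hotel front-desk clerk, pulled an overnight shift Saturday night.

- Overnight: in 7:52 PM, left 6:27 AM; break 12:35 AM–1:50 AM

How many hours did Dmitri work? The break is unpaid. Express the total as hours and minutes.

Overnight: 7:52 PM → midnight = 4 h 8 min; midnight → 6:27 AM = 6 h 27 min; span 10 h 35 min; less 75 min break → 9 h 20 min

9 h 20 min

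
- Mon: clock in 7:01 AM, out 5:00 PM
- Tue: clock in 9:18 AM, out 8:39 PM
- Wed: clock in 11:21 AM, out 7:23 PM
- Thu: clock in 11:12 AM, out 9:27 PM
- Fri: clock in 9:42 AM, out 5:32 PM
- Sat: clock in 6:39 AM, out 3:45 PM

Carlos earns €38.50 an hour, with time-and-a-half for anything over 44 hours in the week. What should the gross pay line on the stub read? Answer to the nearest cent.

Mon: 7:01 AM–5:00 PM = 9 h 59 min
Tue: 9:18 AM–8:39 PM = 11 h 21 min
Wed: 11:21 AM–7:23 PM = 8 h 2 min
Thu: 11:12 AM–9:27 PM = 10 h 15 min
Fri: 9:42 AM–5:32 PM = 7 h 50 min
Sat: 6:39 AM–3:45 PM = 9 h 6 min
Total worked: 56 h 33 min = 3393 min.
Regular 44 h 0 min = 2640 min at €38.50/h; overtime 12 h 33 min = 753 min at €57.75/h.
Pay = (2640 × €38.50 + 753 × €57.75) ÷ 60 = €2418.76.

€2418.76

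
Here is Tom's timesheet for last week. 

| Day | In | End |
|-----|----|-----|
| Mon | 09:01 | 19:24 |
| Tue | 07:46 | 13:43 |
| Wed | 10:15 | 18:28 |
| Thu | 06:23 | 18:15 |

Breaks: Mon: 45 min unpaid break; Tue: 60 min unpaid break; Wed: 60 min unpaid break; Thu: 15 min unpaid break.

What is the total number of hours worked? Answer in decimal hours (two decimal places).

33.42 hours

Mon: 09:01–19:24 = 10 h 23 min; less 45 min break → 9 h 38 min
Tue: 07:46–13:43 = 5 h 57 min; less 60 min break → 4 h 57 min
Wed: 10:15–18:28 = 8 h 13 min; less 60 min break → 7 h 13 min
Thu: 06:23–18:15 = 11 h 52 min; less 15 min break → 11 h 37 min
Total: 9 h 38 min + 4 h 57 min + 7 h 13 min + 11 h 37 min = 33 h 25 min.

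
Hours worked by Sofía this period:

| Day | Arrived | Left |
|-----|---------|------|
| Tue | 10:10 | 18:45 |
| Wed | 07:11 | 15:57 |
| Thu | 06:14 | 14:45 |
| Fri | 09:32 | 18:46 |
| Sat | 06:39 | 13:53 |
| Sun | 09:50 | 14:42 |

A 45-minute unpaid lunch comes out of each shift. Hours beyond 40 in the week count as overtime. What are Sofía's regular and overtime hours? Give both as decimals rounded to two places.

Tue: 10:10–18:45 = 8 h 35 min; less 45 min break → 7 h 50 min
Wed: 07:11–15:57 = 8 h 46 min; less 45 min break → 8 h 1 min
Thu: 06:14–14:45 = 8 h 31 min; less 45 min break → 7 h 46 min
Fri: 09:32–18:46 = 9 h 14 min; less 45 min break → 8 h 29 min
Sat: 06:39–13:53 = 7 h 14 min; less 45 min break → 6 h 29 min
Sun: 09:50–14:42 = 4 h 52 min; less 45 min break → 4 h 7 min
Total worked: 42 h 42 min = 42.70 h.
Threshold 40 h → overtime 2 h 42 min, regular 40 h 0 min.

Regular 40.00 hours, overtime 2.70 hours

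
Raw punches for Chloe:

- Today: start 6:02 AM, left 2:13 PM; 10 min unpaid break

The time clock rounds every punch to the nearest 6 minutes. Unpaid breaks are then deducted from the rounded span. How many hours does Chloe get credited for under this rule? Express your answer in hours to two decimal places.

8.03 hours

Today: in 6:02 AM→6:00 AM, out 2:13 PM→2:12 PM; 8 h 12 min − 10 min = 8 h 2 min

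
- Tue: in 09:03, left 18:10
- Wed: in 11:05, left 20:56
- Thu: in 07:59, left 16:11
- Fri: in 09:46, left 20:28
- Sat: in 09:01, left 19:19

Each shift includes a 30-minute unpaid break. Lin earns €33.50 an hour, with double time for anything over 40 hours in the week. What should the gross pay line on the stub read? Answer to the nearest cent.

Tue: 09:03–18:10 = 9 h 7 min; less 30 min break → 8 h 37 min
Wed: 11:05–20:56 = 9 h 51 min; less 30 min break → 9 h 21 min
Thu: 07:59–16:11 = 8 h 12 min; less 30 min break → 7 h 42 min
Fri: 09:46–20:28 = 10 h 42 min; less 30 min break → 10 h 12 min
Sat: 09:01–19:19 = 10 h 18 min; less 30 min break → 9 h 48 min
Total worked: 45 h 40 min = 2740 min.
Regular 40 h 0 min = 2400 min at €33.50/h; overtime 5 h 40 min = 340 min at €67.00/h.
Pay = (2400 × €33.50 + 340 × €67.00) ÷ 60 = €1719.67.

€1719.67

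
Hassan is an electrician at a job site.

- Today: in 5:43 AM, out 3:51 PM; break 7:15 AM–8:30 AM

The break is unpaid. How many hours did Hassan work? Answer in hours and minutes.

8 h 53 min

Today: 5:43 AM–3:51 PM = 10 h 8 min; less 75 min break → 8 h 53 min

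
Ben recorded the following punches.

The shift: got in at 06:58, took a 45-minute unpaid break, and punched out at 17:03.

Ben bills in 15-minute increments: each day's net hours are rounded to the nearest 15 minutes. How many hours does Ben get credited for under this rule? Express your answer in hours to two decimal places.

9.25 hours

The shift: 06:58–17:03 = 10 h 5 min − 45 min = 9 h 20 min → rounds to 9 h 15 min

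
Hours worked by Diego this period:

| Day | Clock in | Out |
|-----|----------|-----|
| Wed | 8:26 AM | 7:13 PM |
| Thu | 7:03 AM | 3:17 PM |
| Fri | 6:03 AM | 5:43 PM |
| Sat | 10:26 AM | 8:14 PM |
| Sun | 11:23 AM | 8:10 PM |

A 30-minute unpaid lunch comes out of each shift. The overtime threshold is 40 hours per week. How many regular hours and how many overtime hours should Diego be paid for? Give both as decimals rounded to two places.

Regular 40.00 hours, overtime 6.77 hours

Wed: 8:26 AM–7:13 PM = 10 h 47 min; less 30 min break → 10 h 17 min
Thu: 7:03 AM–3:17 PM = 8 h 14 min; less 30 min break → 7 h 44 min
Fri: 6:03 AM–5:43 PM = 11 h 40 min; less 30 min break → 11 h 10 min
Sat: 10:26 AM–8:14 PM = 9 h 48 min; less 30 min break → 9 h 18 min
Sun: 11:23 AM–8:10 PM = 8 h 47 min; less 30 min break → 8 h 17 min
Total worked: 46 h 46 min = 46.77 h.
Threshold 40 h → overtime 6 h 46 min, regular 40 h 0 min.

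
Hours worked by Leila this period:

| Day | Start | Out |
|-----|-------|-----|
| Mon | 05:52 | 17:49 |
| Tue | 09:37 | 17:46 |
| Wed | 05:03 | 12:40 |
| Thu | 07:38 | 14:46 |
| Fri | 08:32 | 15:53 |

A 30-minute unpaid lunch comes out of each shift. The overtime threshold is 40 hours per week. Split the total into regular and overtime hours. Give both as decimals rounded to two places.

Regular 39.70 hours, overtime 0.00 hours

Mon: 05:52–17:49 = 11 h 57 min; less 30 min break → 11 h 27 min
Tue: 09:37–17:46 = 8 h 9 min; less 30 min break → 7 h 39 min
Wed: 05:03–12:40 = 7 h 37 min; less 30 min break → 7 h 7 min
Thu: 07:38–14:46 = 7 h 8 min; less 30 min break → 6 h 38 min
Fri: 08:32–15:53 = 7 h 21 min; less 30 min break → 6 h 51 min
Total worked: 39 h 42 min = 39.70 h.
Threshold 40 h → overtime 0 h 0 min, regular 39 h 42 min.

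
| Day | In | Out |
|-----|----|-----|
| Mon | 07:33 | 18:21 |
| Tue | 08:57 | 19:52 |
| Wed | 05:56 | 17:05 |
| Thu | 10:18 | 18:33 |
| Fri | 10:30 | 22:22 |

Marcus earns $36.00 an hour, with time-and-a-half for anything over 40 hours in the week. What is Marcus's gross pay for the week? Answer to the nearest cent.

$2141.10

Mon: 07:33–18:21 = 10 h 48 min
Tue: 08:57–19:52 = 10 h 55 min
Wed: 05:56–17:05 = 11 h 9 min
Thu: 10:18–18:33 = 8 h 15 min
Fri: 10:30–22:22 = 11 h 52 min
Total worked: 52 h 59 min = 3179 min.
Regular 40 h 0 min = 2400 min at $36.00/h; overtime 12 h 59 min = 779 min at $54.00/h.
Pay = (2400 × $36.00 + 779 × $54.00) ÷ 60 = $2141.10.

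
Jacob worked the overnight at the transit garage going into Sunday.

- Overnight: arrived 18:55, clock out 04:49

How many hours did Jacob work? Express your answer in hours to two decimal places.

9.90 hours

Overnight: 18:55 → midnight = 5 h 5 min; midnight → 04:49 = 4 h 49 min; span 9 h 54 min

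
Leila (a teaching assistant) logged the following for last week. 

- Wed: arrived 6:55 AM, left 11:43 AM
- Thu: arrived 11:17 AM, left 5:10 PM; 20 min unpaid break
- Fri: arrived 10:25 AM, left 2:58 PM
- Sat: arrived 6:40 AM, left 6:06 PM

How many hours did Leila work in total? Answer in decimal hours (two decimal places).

26.33 hours

Wed: 6:55 AM–11:43 AM = 4 h 48 min
Thu: 11:17 AM–5:10 PM = 5 h 53 min; less 20 min break → 5 h 33 min
Fri: 10:25 AM–2:58 PM = 4 h 33 min
Sat: 6:40 AM–6:06 PM = 11 h 26 min
Total: 4 h 48 min + 5 h 33 min + 4 h 33 min + 11 h 26 min = 26 h 20 min.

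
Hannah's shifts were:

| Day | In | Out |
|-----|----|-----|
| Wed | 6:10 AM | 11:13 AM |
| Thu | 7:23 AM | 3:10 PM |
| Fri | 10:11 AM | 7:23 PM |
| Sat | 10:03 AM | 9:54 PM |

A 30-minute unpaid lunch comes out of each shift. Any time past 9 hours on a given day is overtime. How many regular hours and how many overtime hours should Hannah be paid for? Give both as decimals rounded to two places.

Regular 29.53 hours, overtime 2.35 hours

Wed: 6:10 AM–11:13 AM = 5 h 3 min; less 30 min break → 4 h 33 min
Thu: 7:23 AM–3:10 PM = 7 h 47 min; less 30 min break → 7 h 17 min
Fri: 10:11 AM–7:23 PM = 9 h 12 min; less 30 min break → 8 h 42 min
Sat: 10:03 AM–9:54 PM = 11 h 51 min; less 30 min break → 11 h 21 min
Wed reg 4 h 33 min / OT 0 h 0 min; Thu reg 7 h 17 min / OT 0 h 0 min; Fri reg 8 h 42 min / OT 0 h 0 min; Sat reg 9 h 0 min / OT 2 h 21 min.
Totals: regular 29 h 32 min, overtime 2 h 21 min.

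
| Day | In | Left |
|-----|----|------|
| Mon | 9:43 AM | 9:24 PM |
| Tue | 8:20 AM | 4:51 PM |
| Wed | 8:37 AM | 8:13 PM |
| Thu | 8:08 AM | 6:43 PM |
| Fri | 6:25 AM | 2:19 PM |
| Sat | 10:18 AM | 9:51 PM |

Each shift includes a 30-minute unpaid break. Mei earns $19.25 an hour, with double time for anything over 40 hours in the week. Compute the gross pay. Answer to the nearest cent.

Mon: 9:43 AM–9:24 PM = 11 h 41 min; less 30 min break → 11 h 11 min
Tue: 8:20 AM–4:51 PM = 8 h 31 min; less 30 min break → 8 h 1 min
Wed: 8:37 AM–8:13 PM = 11 h 36 min; less 30 min break → 11 h 6 min
Thu: 8:08 AM–6:43 PM = 10 h 35 min; less 30 min break → 10 h 5 min
Fri: 6:25 AM–2:19 PM = 7 h 54 min; less 30 min break → 7 h 24 min
Sat: 10:18 AM–9:51 PM = 11 h 33 min; less 30 min break → 11 h 3 min
Total worked: 58 h 50 min = 3530 min.
Regular 40 h 0 min = 2400 min at $19.25/h; overtime 18 h 50 min = 1130 min at $38.50/h.
Pay = (2400 × $19.25 + 1130 × $38.50) ÷ 60 = $1495.08.

$1495.08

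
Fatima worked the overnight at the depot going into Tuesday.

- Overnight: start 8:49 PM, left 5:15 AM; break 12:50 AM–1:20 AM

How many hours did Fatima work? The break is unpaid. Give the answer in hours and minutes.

Overnight: 8:49 PM → midnight = 3 h 11 min; midnight → 5:15 AM = 5 h 15 min; span 8 h 26 min; less 30 min break → 7 h 56 min

7 h 56 min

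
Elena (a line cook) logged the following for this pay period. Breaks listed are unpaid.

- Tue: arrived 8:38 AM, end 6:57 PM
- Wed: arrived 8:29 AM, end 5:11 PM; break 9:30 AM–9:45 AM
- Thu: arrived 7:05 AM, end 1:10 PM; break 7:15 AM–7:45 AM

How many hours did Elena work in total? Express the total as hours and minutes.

24 h 21 min

Tue: 8:38 AM–6:57 PM = 10 h 19 min
Wed: 8:29 AM–5:11 PM = 8 h 42 min; less 15 min break → 8 h 27 min
Thu: 7:05 AM–1:10 PM = 6 h 5 min; less 30 min break → 5 h 35 min
Total: 10 h 19 min + 8 h 27 min + 5 h 35 min = 24 h 21 min.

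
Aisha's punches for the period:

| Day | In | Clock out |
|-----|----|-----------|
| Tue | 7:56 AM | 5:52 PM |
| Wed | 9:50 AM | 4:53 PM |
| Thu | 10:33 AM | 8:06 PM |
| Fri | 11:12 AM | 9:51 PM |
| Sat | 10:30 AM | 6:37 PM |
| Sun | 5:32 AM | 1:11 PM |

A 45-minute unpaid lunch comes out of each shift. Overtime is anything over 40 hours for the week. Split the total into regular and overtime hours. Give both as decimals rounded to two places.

Regular 40.00 hours, overtime 8.45 hours

Tue: 7:56 AM–5:52 PM = 9 h 56 min; less 45 min break → 9 h 11 min
Wed: 9:50 AM–4:53 PM = 7 h 3 min; less 45 min break → 6 h 18 min
Thu: 10:33 AM–8:06 PM = 9 h 33 min; less 45 min break → 8 h 48 min
Fri: 11:12 AM–9:51 PM = 10 h 39 min; less 45 min break → 9 h 54 min
Sat: 10:30 AM–6:37 PM = 8 h 7 min; less 45 min break → 7 h 22 min
Sun: 5:32 AM–1:11 PM = 7 h 39 min; less 45 min break → 6 h 54 min
Total worked: 48 h 27 min = 48.45 h.
Threshold 40 h → overtime 8 h 27 min, regular 40 h 0 min.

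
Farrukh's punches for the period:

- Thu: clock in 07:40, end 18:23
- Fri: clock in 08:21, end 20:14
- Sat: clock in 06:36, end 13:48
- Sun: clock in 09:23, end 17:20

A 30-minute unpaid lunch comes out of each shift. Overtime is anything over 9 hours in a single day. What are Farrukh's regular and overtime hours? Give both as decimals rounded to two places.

Thu: 07:40–18:23 = 10 h 43 min; less 30 min break → 10 h 13 min
Fri: 08:21–20:14 = 11 h 53 min; less 30 min break → 11 h 23 min
Sat: 06:36–13:48 = 7 h 12 min; less 30 min break → 6 h 42 min
Sun: 09:23–17:20 = 7 h 57 min; less 30 min break → 7 h 27 min
Thu reg 9 h 0 min / OT 1 h 13 min; Fri reg 9 h 0 min / OT 2 h 23 min; Sat reg 6 h 42 min / OT 0 h 0 min; Sun reg 7 h 27 min / OT 0 h 0 min.
Totals: regular 32 h 9 min, overtime 3 h 36 min.

Regular 32.15 hours, overtime 3.60 hours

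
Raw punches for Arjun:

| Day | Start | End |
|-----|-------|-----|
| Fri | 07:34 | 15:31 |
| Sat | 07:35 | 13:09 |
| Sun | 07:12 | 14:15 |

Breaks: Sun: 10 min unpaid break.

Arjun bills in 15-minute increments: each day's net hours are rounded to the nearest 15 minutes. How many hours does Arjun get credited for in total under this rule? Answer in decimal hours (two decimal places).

20.50 hours

Fri: 07:34–15:31 = 7 h 57 min → rounds to 8 h 0 min
Sat: 07:35–13:09 = 5 h 34 min → rounds to 5 h 30 min
Sun: 07:12–14:15 = 7 h 3 min − 10 min = 6 h 53 min → rounds to 7 h 0 min
Total credited: 20 h 30 min.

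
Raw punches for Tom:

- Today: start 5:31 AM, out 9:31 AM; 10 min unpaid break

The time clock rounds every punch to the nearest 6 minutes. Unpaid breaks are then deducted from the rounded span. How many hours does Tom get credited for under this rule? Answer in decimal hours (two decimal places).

Today: in 5:31 AM→5:30 AM, out 9:31 AM→9:30 AM; 4 h 0 min − 10 min = 3 h 50 min

3.83 hours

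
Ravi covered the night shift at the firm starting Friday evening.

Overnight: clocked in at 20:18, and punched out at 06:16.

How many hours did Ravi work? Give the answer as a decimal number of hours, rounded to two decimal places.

9.97 hours

Overnight: 20:18 → midnight = 3 h 42 min; midnight → 06:16 = 6 h 16 min; span 9 h 58 min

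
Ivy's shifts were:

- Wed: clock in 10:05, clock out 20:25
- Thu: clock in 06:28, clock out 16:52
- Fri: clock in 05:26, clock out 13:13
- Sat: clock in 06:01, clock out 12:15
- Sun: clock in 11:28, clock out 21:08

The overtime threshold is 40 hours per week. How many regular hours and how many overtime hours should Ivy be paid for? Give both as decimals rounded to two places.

Regular 40.00 hours, overtime 4.42 hours

Wed: 10:05–20:25 = 10 h 20 min
Thu: 06:28–16:52 = 10 h 24 min
Fri: 05:26–13:13 = 7 h 47 min
Sat: 06:01–12:15 = 6 h 14 min
Sun: 11:28–21:08 = 9 h 40 min
Total worked: 44 h 25 min = 44.42 h.
Threshold 40 h → overtime 4 h 25 min, regular 40 h 0 min.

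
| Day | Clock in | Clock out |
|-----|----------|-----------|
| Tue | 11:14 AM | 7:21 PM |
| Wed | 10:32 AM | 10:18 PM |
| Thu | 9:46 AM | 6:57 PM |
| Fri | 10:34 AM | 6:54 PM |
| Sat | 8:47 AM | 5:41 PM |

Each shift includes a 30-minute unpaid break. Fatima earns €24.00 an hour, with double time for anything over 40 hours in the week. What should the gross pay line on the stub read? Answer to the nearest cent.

€1142.40

Tue: 11:14 AM–7:21 PM = 8 h 7 min; less 30 min break → 7 h 37 min
Wed: 10:32 AM–10:18 PM = 11 h 46 min; less 30 min break → 11 h 16 min
Thu: 9:46 AM–6:57 PM = 9 h 11 min; less 30 min break → 8 h 41 min
Fri: 10:34 AM–6:54 PM = 8 h 20 min; less 30 min break → 7 h 50 min
Sat: 8:47 AM–5:41 PM = 8 h 54 min; less 30 min break → 8 h 24 min
Total worked: 43 h 48 min = 2628 min.
Regular 40 h 0 min = 2400 min at €24.00/h; overtime 3 h 48 min = 228 min at €48.00/h.
Pay = (2400 × €24.00 + 228 × €48.00) ÷ 60 = €1142.40.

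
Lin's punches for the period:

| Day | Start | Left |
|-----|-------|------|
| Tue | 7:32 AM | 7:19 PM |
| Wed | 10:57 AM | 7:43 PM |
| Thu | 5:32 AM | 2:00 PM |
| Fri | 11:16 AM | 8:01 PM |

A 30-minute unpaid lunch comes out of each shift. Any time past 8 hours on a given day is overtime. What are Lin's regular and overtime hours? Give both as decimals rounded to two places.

Tue: 7:32 AM–7:19 PM = 11 h 47 min; less 30 min break → 11 h 17 min
Wed: 10:57 AM–7:43 PM = 8 h 46 min; less 30 min break → 8 h 16 min
Thu: 5:32 AM–2:00 PM = 8 h 28 min; less 30 min break → 7 h 58 min
Fri: 11:16 AM–8:01 PM = 8 h 45 min; less 30 min break → 8 h 15 min
Tue reg 8 h 0 min / OT 3 h 17 min; Wed reg 8 h 0 min / OT 0 h 16 min; Thu reg 7 h 58 min / OT 0 h 0 min; Fri reg 8 h 0 min / OT 0 h 15 min.
Totals: regular 31 h 58 min, overtime 3 h 48 min.

Regular 31.97 hours, overtime 3.80 hours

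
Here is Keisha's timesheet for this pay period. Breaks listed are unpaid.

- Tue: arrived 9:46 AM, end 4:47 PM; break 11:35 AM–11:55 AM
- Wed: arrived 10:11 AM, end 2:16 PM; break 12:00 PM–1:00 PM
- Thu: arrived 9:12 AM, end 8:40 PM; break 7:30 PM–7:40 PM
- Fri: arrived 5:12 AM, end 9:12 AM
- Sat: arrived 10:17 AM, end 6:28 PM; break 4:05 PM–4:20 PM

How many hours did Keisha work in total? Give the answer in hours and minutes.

33 h 0 min

Tue: 9:46 AM–4:47 PM = 7 h 1 min; less 20 min break → 6 h 41 min
Wed: 10:11 AM–2:16 PM = 4 h 5 min; less 60 min break → 3 h 5 min
Thu: 9:12 AM–8:40 PM = 11 h 28 min; less 10 min break → 11 h 18 min
Fri: 5:12 AM–9:12 AM = 4 h 0 min
Sat: 10:17 AM–6:28 PM = 8 h 11 min; less 15 min break → 7 h 56 min
Total: 6 h 41 min + 3 h 5 min + 11 h 18 min + 4 h 0 min + 7 h 56 min = 33 h 0 min.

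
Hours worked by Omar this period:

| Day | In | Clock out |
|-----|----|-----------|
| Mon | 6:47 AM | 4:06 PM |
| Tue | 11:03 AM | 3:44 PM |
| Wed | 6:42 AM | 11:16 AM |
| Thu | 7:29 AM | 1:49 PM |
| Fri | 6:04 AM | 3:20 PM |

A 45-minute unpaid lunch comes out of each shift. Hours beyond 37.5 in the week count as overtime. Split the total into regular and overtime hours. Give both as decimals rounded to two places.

Regular 30.42 hours, overtime 0.00 hours

Mon: 6:47 AM–4:06 PM = 9 h 19 min; less 45 min break → 8 h 34 min
Tue: 11:03 AM–3:44 PM = 4 h 41 min; less 45 min break → 3 h 56 min
Wed: 6:42 AM–11:16 AM = 4 h 34 min; less 45 min break → 3 h 49 min
Thu: 7:29 AM–1:49 PM = 6 h 20 min; less 45 min break → 5 h 35 min
Fri: 6:04 AM–3:20 PM = 9 h 16 min; less 45 min break → 8 h 31 min
Total worked: 30 h 25 min = 30.42 h.
Threshold 37.5 h → overtime 0 h 0 min, regular 30 h 25 min.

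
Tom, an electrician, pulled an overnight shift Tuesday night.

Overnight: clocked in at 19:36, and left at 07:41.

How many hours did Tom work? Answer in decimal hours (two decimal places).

Overnight: 19:36 → midnight = 4 h 24 min; midnight → 07:41 = 7 h 41 min; span 12 h 5 min

12.08 hours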